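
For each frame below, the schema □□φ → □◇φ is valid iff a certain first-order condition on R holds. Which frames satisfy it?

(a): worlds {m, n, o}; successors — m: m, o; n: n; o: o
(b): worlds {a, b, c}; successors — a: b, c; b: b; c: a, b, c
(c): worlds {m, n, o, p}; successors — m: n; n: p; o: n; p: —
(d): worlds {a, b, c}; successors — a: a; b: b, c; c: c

(a), (b), (d)

This is the axiom for a generalized confluence (Geach) condition; its first-order frame correspondent is ∀x ∀z (xRz → ∃w (xR²w ∧ zRw)).
(a): ✓.
(b): ✓.
(c): fails — nRp but no w with nR²w and pRw.
(d): ✓.
Valid on: (a), (b), (d).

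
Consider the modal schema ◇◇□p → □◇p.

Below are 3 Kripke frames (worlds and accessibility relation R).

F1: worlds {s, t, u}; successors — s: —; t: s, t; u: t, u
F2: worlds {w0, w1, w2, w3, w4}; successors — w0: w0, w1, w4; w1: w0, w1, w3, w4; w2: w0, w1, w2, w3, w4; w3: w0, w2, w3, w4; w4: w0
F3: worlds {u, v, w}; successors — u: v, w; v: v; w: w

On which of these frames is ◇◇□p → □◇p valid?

The schema corresponds to a generalized confluence (Geach) condition: ∀x ∀y ∀z ((xR²y ∧ xRz) → ∃w (yRw ∧ zRw)).
F1: fails — tR²s, tRs but no w with sRw and sRw.
F2: condition met.
F3: fails — uR²v, uRw but no t with vRt and wRt.
Valid on: F2.

F2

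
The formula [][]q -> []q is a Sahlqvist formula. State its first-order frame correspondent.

This schema is the C4 axiom.
It corresponds to density: forall x forall y (Rxy -> exists z (Rxz & Rzy)).

density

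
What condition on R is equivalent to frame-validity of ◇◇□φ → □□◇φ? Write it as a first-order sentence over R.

∀x ∀y ∀z ((xR²y ∧ xR²z) → ∃w (yRw ∧ zRw))

This is a Sahlqvist (Geach-type) schema ◇^2□^1φ → □^2◇^1φ.
First-order correspondent: ∀x ∀y ∀z ((xR²y ∧ xR²z) → ∃w (yRw ∧ zRw)).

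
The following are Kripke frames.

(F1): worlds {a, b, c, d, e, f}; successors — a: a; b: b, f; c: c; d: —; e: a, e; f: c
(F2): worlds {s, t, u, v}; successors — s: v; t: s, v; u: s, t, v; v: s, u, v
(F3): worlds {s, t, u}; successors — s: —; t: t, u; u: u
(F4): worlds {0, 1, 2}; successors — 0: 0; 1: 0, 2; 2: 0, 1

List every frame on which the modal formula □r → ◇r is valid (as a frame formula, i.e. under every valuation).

The schema corresponds to seriality: ∀x ∃y Rxy.
(F1): fails — world d has no successor.
(F2): holds.
(F3): fails — world s has no successor.
(F4): holds.
Valid on: (F2), (F4).

(F2), (F4)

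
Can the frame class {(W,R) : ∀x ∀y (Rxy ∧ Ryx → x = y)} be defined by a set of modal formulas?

Modal frame validity is preserved under surjective bounded morphisms.
The 6-cycle (worlds a,b,c,d,e,f with a→b→c→d→e→f→a) is antisymmetric. Sending even-indexed worlds to s and odd-indexed worlds to t is a surjective bounded morphism onto the two-world frame with s↔t, which is not antisymmetric.
Hence antisymmetry is not modally definable.

No — not modally definable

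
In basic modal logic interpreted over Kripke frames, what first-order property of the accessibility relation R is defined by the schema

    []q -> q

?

reflexivity

Suppose □q→q is valid. At any x set V(q)={w : Rxw}. Then □q holds at x, so q holds at x, i.e. Rxx.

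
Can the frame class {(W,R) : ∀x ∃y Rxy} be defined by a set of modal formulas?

Yes, by □r → ◇r

Yes: it is seriality, defined by the D schema □r → ◇r.
Suppose □r→◇r is valid. At any x set V(r)=W. Then □r at x, so ◇r at x, so x has a successor.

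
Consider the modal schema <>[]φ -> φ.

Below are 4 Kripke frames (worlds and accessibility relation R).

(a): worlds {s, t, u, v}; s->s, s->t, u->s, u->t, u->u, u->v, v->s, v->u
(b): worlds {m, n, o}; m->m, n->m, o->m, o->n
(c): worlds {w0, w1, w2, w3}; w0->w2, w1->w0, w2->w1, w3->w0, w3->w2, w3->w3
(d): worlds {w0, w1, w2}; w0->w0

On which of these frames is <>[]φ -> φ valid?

Frame correspondent (Sahlqvist): forall x forall y (Rxy -> Ryx) — i.e. symmetry.
(a): fails — Rut but not Rtu.
(b): fails — Rom but not Rmo.
(c): fails — Rw1w0 but not Rw0w1.
(d): satisfies the condition.

(d)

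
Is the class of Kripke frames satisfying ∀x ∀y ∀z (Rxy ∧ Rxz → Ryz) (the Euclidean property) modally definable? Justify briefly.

This is a Sahlqvist condition; the 5 axiom ◇r → □◇r defines it.
Suppose ◇r→□◇r is valid. Take Rxy, Rxz and set V(r)={y}. Then ◇r at x, so □◇r at x, so ◇r at z, so some w with Rzw has r; w=y, i.e. Rzy. By symmetry of the argument, Ryz.

Definable; ◇r → □◇r defines it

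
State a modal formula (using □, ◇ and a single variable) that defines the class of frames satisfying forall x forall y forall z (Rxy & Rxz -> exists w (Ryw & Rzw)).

◇□q → □◇q

The condition is convergence. The .2 schema ◇□q → □◇q defines it.
Suppose ◇□q→□◇q is valid. Take Rxy, Rxz and set V(q)={w : Ryw}. Then □q at y so ◇□q at x, so □◇q at x, so ◇q at z, giving w with Rzw and Ryw.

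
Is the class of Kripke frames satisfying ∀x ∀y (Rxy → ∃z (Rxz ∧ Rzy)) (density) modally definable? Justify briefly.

Definable; □□r → □r defines it

This is a Sahlqvist condition; the C4 axiom □□r → □r defines it.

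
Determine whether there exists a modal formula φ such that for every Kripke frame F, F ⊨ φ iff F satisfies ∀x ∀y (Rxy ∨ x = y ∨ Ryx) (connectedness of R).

No — not modally definable

If a class were modally definable it would be closed under disjoint unions (Goldblatt–Thomason).
Take 4 disjoint single-world reflexive frames: each is trivially connected, but their disjoint union has 4 worlds with no edge between distinct components, so it is not connected.
So no modal formula (or set of formulas) defines exactly the connected frames.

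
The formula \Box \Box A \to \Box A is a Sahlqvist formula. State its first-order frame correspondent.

density: \forall x \forall y (Rxy \to \exists z (Rxz \wedge Rzy))

Suppose □□A→□A is valid. Take Rxy and set V(A)={w : xR²w}. Then □□A at x, so □A at x, so A at y, i.e. ∃z(Rxz∧Rzy).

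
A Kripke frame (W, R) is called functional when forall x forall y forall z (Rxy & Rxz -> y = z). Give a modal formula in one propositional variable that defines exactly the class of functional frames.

The condition is partial functionality. The CD schema ◇q → □q defines it.
Suppose ◇q→□q is valid. Take Rxy, Rxz and set V(q)={y}. Then ◇q at x, so □q at x, so q at z, i.e. z=y.

◇q → □q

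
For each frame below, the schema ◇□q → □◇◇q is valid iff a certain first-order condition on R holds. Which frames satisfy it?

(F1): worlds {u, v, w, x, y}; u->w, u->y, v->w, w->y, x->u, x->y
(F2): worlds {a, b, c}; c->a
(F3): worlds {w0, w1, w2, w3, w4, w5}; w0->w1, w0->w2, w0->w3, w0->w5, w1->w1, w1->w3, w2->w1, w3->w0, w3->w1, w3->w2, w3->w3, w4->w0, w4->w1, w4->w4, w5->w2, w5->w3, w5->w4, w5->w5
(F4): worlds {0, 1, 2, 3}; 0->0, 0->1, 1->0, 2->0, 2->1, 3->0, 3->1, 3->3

(F3), (F4)

This is the axiom for a generalized confluence (Geach) condition; its first-order frame correspondent is ∀x ∀y ∀z ((xRy ∧ xRz) → ∃w (yRw ∧ zR²w)).
(F1): fails — uRw, uRw but no t with wRt and wR²t.
(F2): fails — cRa, cRa but no w with aRw and aR²w.
(F3): holds.
(F4): holds.
Valid on: (F3), (F4).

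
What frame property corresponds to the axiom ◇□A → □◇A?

convergence: ∀x ∀y ∀z (Rxy ∧ Rxz → ∃w (Ryw ∧ Rzw))

Suppose ◇□A→□◇A is valid. Take Rxy, Rxz and set V(A)={w : Ryw}. Then □A at y so ◇□A at x, so □◇A at x, so ◇A at z, giving w with Rzw and Ryw.
Conversely, on a frame with convergence the schema holds at every world under every valuation.
So the correspondent is convergence.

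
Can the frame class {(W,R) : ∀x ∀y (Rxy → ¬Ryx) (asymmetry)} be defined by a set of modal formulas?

Not definable by any modal formula

Modal frame validity is preserved under surjective bounded morphisms.
The 3-cycle (worlds w0,w1,w2 with w0→w1→w2→w0) is asymmetric. Mapping every world to a single reflexive point • is a surjective bounded morphism, and the reflexive point is not asymmetric (R•• but asymmetry requires ¬R••).
So no modal formula (or set of formulas) defines exactly the asymmetric frames.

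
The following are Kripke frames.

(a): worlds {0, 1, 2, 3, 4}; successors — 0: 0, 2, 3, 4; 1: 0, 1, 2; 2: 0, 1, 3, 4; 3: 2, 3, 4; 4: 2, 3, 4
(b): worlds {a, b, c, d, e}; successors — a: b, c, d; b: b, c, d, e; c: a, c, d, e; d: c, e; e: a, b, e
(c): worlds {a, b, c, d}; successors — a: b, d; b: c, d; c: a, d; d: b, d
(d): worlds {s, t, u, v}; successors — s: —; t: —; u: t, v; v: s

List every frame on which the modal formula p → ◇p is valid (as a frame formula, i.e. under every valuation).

none

The schema corresponds to reflexivity: ∀x Rxx.
(a): fails — world 2 does not see itself.
(b): fails — world a does not see itself.
(c): fails — world a does not see itself.
(d): fails — world s does not see itself.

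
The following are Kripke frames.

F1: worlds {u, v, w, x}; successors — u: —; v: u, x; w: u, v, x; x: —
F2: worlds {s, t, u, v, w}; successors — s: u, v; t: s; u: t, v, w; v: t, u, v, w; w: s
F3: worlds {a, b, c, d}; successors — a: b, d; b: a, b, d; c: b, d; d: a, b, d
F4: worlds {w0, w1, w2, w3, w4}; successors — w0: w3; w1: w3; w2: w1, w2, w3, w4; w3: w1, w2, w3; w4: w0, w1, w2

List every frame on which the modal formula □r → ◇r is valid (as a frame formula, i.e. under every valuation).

F2, F3, F4

This is the axiom for seriality; its first-order frame correspondent is ∀x ∃y Rxy.
F1: fails — world u has no successor.
F2: satisfies the condition.
F3: satisfies the condition.
F4: satisfies the condition.
Valid on: F2, F3, F4.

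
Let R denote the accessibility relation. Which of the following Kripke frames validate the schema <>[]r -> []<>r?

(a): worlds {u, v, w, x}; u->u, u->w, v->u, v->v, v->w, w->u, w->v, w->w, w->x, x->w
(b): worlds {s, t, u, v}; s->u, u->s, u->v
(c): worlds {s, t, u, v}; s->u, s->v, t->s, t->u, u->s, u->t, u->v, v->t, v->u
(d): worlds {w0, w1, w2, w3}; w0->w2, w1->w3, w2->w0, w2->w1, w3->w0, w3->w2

This is the axiom for convergence; its first-order frame correspondent is forall x forall y forall z (Rxy & Rxz -> exists w (Ryw & Rzw)).
(a): holds.
(b): fails — Ruv and Ruv but v and v have no common successor.
(c): holds.
(d): fails — Rw2w1 and Rw2w0 but w1 and w0 have no common successor.
Valid on: (a), (c).

(a), (c)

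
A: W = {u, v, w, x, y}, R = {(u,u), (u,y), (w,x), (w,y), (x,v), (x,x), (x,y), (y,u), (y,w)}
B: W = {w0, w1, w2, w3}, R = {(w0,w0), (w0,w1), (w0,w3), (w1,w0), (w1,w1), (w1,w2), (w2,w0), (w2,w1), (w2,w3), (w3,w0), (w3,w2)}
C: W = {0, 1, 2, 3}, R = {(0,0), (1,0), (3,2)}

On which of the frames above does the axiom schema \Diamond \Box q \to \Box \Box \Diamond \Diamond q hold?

The schema corresponds to a generalized confluence (Geach) condition: \forall x \forall y \forall z ((xRy \wedge x R^2 z) \to \exists w (yRw \wedge z R^2 w)).
A: fails — wRx, wR²v but no t with xRt and vR²t.
B: holds.
C: holds.
Valid on: B, C.

B, C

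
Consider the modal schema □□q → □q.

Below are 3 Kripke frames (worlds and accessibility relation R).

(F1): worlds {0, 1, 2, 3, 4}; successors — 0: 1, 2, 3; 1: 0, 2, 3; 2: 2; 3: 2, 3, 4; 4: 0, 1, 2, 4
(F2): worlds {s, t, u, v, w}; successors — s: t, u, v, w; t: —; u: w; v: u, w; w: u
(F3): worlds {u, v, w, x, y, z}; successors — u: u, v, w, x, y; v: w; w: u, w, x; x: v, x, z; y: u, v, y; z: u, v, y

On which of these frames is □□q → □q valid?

The schema corresponds to density: ∀x ∀y (Rxy → ∃z (Rxz ∧ Rzy)).
(F1): fails — R10 but no z with R1z and Rz0.
(F2): fails — Ruw but no z with Ruz and Rzw.
(F3): condition met.

(F3)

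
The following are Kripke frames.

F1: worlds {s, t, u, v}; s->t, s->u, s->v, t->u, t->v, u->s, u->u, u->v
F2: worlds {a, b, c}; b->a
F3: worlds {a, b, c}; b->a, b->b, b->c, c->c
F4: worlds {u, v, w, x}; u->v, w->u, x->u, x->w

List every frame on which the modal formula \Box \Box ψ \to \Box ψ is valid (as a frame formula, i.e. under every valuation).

F3

The schema corresponds to density: \forall x \forall y (Rxy \to \exists z (Rxz \wedge Rzy)).
F1: fails — Rst but no z with Rsz and Rzt.
F2: fails — Rba but no z with Rbz and Rza.
F3: condition met.
F4: fails — Ruv but no z with Ruz and Rzv.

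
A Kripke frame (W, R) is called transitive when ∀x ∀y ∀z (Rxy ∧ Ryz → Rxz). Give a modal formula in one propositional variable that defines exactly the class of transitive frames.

□p → □□p

This is transitivity; the standard corresponding axiom is 4: □p → □□p.
Suppose □p→□□p is valid. Take Rxy, Ryz and set V(p)={w : Rxw}. Then □p at x, so □□p at x, so □p at y, so p at z, i.e. Rxz.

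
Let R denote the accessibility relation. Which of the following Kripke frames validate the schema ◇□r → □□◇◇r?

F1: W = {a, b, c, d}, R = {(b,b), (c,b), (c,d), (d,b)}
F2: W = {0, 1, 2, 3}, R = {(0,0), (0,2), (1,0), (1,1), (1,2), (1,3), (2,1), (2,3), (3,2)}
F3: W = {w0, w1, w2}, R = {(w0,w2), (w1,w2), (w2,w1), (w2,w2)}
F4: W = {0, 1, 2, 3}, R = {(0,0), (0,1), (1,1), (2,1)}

This is the axiom for a generalized confluence (Geach) condition; its first-order frame correspondent is ∀x ∀y ∀z ((xRy ∧ xR²z) → ∃w (yRw ∧ zR²w)).
F1: condition met.
F2: fails — 0R0, 0R²3 but no w with 0Rw and 3R²w.
F3: condition met.
F4: condition met.
Valid on: F1, F3, F4.

F1, F3, F4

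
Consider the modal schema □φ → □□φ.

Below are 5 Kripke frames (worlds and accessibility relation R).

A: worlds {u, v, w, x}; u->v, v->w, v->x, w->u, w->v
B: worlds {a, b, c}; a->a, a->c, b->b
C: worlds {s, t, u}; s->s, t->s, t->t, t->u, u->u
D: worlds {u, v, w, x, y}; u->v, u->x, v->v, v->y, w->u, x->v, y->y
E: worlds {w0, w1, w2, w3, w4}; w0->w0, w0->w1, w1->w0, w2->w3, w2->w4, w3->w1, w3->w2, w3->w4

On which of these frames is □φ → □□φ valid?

B, C

Frame correspondent (Sahlqvist): ∀x ∀y ∀z (Rxy ∧ Ryz → Rxz) — i.e. transitivity.
A: fails — Ruv and Rvw but not Ruw.
B: condition met.
C: condition met.
D: fails — Ruv and Rvy but not Ruy.
E: fails — Rw1w0 and Rw0w1 but not Rw1w1.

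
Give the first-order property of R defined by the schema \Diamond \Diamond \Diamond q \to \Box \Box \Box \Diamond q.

This is a Sahlqvist (Geach-type) schema ◇^3□^0q → □^3◇^1q.
First-order correspondent: \forall x \forall y \forall z ((x R^3 y \wedge x R^3 z) \to \exists w (y = w \wedge zRw)).

\forall x \forall y \forall z ((x R^3 y \wedge x R^3 z) \to \exists w (y = w \wedge zRw))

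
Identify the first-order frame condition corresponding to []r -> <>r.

seriality

This is the D axiom.
Its frame correspondent is seriality — forall x exists y Rxy.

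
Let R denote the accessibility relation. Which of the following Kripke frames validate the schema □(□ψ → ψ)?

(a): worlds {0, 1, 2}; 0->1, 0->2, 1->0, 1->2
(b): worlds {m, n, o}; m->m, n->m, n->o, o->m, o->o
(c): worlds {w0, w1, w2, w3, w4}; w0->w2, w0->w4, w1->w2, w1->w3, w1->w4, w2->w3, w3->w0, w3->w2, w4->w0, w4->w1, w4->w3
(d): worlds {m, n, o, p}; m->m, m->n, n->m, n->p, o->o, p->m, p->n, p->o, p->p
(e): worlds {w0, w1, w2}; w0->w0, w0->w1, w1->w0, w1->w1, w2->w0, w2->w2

Frame correspondent (Sahlqvist): ∀x ∀y (Rxy → Ryy) — i.e. shift-reflexivity.
(a): fails — R12 but not R22.
(b): condition met.
(c): fails — Rw1w2 but not Rw2w2.
(d): fails — Rpn but not Rnn.
(e): condition met.
Valid on: (b), (e).

(b), (e)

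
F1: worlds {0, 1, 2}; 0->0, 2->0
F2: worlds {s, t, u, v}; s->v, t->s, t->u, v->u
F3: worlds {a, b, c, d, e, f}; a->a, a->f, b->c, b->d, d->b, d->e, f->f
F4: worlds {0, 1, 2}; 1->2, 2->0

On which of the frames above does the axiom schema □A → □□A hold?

Frame correspondent (Sahlqvist): ∀x ∀y ∀z (Rxy ∧ Ryz → Rxz) — i.e. transitivity.
F1: holds.
F2: fails — Rsv and Rvu but not Rsu.
F3: fails — Rdb and Rbc but not Rdc.
F4: fails — R12 and R20 but not R10.

F1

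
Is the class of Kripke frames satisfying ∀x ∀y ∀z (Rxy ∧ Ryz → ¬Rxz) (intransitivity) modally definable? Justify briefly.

Not modally definable

Any modally definable frame class is closed under surjective bounded morphisms.
The 5-cycle (worlds a,b,c,d,e with a→b→c→d→e→a) is intransitive. Mapping every world to a single reflexive point • is a surjective bounded morphism; the reflexive point is not intransitive (R••∧R•• but R••).
Hence intransitivity is not modally definable.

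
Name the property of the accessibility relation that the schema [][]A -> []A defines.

density: forall x forall y (Rxy -> exists z (Rxz & Rzy))

Suppose □□A→□A is valid. Take Rxy and set V(A)={w : xR²w}. Then □□A at x, so □A at x, so A at y, i.e. ∃z(Rxz∧Rzy).
The converse is a direct semantic check.
Frame condition: forall x forall y (Rxy -> exists z (Rxz & Rzy)).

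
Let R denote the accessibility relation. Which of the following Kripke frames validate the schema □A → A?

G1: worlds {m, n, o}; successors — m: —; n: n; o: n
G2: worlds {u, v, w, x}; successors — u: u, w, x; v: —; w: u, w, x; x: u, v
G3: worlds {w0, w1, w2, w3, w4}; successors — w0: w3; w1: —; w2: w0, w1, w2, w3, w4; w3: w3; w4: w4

none

The schema corresponds to reflexivity: ∀x Rxx.
G1: fails — world m does not see itself.
G2: fails — world v does not see itself.
G3: fails — world w0 does not see itself.
Valid on no frame.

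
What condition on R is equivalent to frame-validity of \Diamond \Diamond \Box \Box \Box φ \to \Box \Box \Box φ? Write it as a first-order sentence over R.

\forall x \forall y \forall z ((x R^2 y \wedge x R^3 z) \to \exists w (y R^3 w \wedge z = w))

This is a Sahlqvist (Geach-type) schema ◇^2□^3φ → □^3◇^0φ.
First-order correspondent: \forall x \forall y \forall z ((x R^2 y \wedge x R^3 z) \to \exists w (y R^3 w \wedge z = w)).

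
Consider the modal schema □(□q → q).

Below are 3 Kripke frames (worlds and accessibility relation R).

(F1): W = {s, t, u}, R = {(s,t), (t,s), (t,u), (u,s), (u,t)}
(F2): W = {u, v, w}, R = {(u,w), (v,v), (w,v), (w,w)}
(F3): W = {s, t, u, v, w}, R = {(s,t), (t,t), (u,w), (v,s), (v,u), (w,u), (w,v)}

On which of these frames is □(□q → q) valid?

(F2)

The schema corresponds to shift-reflexivity: ∀x ∀y (Rxy → Ryy).
(F1): fails — Rut but not Rtt.
(F2): condition met.
(F3): fails — Ruw but not Rww.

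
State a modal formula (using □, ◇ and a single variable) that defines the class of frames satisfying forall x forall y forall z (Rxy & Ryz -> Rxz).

□q → □□q

A defining formula is □q → □□q (the 4 axiom).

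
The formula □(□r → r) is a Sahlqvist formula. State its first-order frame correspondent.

shift-reflexivity

Suppose □(□r→r) is valid. Take Rxy and set V(r)={w : Ryw}. Then at y, □r holds; since □(□r→r) at x, □r→r at y, so r at y, i.e. Ryy.
Conversely, any frame satisfying ∀x ∀y (Rxy → Ryy) validates the schema.
So the correspondent is shift-reflexivity.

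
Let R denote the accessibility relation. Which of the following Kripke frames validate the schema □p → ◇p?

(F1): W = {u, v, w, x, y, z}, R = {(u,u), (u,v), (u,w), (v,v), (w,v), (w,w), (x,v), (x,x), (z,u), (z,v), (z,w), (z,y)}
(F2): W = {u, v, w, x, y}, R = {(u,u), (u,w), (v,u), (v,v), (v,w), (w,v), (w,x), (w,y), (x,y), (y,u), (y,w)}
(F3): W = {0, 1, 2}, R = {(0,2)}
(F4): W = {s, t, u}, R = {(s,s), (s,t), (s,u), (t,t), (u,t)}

The schema corresponds to seriality: ∀x ∃y Rxy.
(F1): fails — world y has no successor.
(F2): holds.
(F3): fails — world 1 has no successor.
(F4): holds.
Valid on: (F2), (F4).

(F2), (F4)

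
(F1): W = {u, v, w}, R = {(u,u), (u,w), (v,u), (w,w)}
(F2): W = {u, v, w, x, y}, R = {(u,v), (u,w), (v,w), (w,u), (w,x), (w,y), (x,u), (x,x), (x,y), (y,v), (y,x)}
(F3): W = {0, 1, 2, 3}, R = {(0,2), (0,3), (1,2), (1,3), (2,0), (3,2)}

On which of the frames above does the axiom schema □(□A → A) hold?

(F1)

This is the axiom for shift-reflexivity; its first-order frame correspondent is ∀x ∀y (Rxy → Ryy).
(F1): ✓.
(F2): fails — Ruv but not Rvv.
(F3): fails — R32 but not R22.
Valid on: (F1).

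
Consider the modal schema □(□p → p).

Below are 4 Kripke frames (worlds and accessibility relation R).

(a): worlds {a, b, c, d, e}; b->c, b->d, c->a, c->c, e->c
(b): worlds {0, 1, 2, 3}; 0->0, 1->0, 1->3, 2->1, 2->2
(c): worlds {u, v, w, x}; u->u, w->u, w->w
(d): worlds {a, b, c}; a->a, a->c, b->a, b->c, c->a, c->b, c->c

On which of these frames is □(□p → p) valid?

(c)

Frame correspondent (Sahlqvist): ∀x ∀y (Rxy → Ryy) — i.e. shift-reflexivity.
(a): fails — Rca but not Raa.
(b): fails — R21 but not R11.
(c): holds.
(d): fails — Rcb but not Rbb.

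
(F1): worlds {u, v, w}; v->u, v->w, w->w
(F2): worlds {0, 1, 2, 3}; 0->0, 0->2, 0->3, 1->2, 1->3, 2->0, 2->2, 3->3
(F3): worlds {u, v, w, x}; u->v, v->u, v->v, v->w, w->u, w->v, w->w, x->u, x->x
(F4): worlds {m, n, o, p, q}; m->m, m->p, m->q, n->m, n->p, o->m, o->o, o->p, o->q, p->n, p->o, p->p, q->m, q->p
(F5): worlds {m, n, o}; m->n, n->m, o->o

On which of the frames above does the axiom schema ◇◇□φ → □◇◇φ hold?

The schema corresponds to a generalized confluence (Geach) condition: ∀x ∀y ∀z ((xR²y ∧ xRz) → ∃w (yRw ∧ zR²w)).
(F1): fails — vR²w, vRu but no t with wRt and uR²t.
(F2): fails — 0R²2, 0R3 but no w with 2Rw and 3R²w.
(F3): holds.
(F4): holds.
(F5): holds.

(F3), (F4), (F5)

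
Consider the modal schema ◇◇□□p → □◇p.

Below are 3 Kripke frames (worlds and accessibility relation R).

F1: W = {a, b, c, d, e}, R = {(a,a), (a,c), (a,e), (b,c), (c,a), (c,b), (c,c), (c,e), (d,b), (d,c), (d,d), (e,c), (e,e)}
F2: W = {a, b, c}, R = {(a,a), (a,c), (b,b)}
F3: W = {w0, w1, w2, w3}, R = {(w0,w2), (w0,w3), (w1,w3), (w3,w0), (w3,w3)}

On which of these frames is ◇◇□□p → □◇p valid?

F1

Frame correspondent (Sahlqvist): ∀x ∀y ∀z ((xR²y ∧ xRz) → ∃w (yR²w ∧ zRw)) — i.e. a generalized confluence (Geach) condition.
F1: ✓.
F2: fails — aR²a, aRc but no w with aR²w and cRw.
F3: fails — w0R²w0, w0Rw2 but no w with w0R²w and w2Rw.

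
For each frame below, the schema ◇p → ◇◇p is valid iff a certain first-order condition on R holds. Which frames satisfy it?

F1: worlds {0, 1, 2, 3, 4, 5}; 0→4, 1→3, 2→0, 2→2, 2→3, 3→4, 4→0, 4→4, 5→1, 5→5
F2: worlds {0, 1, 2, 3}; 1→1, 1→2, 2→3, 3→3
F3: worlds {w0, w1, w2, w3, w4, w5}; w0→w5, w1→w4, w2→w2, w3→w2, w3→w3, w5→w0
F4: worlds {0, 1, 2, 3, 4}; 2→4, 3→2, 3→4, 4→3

The schema corresponds to a generalized confluence (Geach) condition: ∀x ∀y (xRy → ∃w (y = w ∧ xR²w)).
F1: fails — 1R3 but no w with 3=w and 1R²w.
F2: condition met.
F3: fails — w0Rw5 but no w with w5=w and w0R²w.
F4: fails — 2R4 but no w with 4=w and 2R²w.
Valid on: F2.

F2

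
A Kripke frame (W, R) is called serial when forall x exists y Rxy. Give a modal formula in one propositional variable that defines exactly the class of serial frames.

□ψ → ◇ψ

The condition is seriality. The D schema □ψ → ◇ψ defines it.
Suppose □ψ→◇ψ is valid. At any x set V(ψ)=W. Then □ψ at x, so ◇ψ at x, so x has a successor.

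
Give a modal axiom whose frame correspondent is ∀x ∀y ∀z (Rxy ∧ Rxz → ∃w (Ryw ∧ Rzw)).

◇□s → □◇s

This is convergence; the standard corresponding axiom is .2: ◇□s → □◇s.
Suppose ◇□s→□◇s is valid. Take Rxy, Rxz and set V(s)={w : Ryw}. Then □s at y so ◇□s at x, so □◇s at x, so ◇s at z, giving w with Rzw and Ryw.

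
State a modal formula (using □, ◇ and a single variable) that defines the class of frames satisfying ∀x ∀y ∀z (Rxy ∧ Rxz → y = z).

A defining formula is ◇q → □q (the CD axiom).
Suppose ◇q→□q is valid. Take Rxy, Rxz and set V(q)={y}. Then ◇q at x, so □q at x, so q at z, i.e. z=y.

◇q → □q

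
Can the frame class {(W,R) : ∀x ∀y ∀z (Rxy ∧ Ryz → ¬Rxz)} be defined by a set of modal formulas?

Any modally definable frame class is closed under surjective bounded morphisms.
The 7-cycle (worlds s,t,u,v,w,x,y with s→t→u→v→w→x→y→s) is intransitive. Mapping every world to a single reflexive point • is a surjective bounded morphism; the reflexive point is not intransitive (R••∧R•• but R••).
So the class is not modally definable.

Not modally definable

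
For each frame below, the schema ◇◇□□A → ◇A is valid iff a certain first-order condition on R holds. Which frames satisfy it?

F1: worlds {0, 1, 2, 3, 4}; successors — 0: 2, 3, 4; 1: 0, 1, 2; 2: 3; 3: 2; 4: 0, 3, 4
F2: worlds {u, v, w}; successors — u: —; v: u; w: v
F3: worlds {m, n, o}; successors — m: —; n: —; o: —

F3

Frame correspondent (Sahlqvist): ∀x ∀y (xR²y → ∃w (yR²w ∧ xRw)) — i.e. a generalized confluence (Geach) condition.
F1: fails — 1R²3 but no w with 3R²w and 1Rw.
F2: fails — wR²u but no t with uR²t and wRt.
F3: condition met.
Valid on: F3.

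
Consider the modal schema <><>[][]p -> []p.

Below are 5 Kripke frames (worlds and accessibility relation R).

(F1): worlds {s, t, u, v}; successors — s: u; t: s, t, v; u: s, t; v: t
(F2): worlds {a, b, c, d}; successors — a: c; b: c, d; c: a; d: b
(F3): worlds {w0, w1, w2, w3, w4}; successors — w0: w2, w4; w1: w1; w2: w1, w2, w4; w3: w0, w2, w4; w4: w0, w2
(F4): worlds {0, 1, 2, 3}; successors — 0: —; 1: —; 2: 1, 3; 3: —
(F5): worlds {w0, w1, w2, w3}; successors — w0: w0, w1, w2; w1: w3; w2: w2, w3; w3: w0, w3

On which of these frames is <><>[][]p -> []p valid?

The schema corresponds to a generalized confluence (Geach) condition: forall x forall y forall z ((x R^2 y & xRz) -> exists w (y R^2 w & z = w)).
(F1): fails — sR²s, sRu but no w with sR²w and u=w.
(F2): fails — aR²a, aRc but no w with aR²w and c=w.
(F3): fails — w0R²w1, w0Rw2 but no w with w1R²w and w2=w.
(F4): condition met.
(F5): fails — w0R²w1, w0Rw1 but no w with w1R²w and w1=w.
Valid on: (F4).

(F4)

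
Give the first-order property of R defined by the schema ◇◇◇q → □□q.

∀x ∀y ∀z ((xR³y ∧ xR²z) → ∃w (y = w ∧ z = w))

This is a Sahlqvist (Geach-type) schema ◇^3□^0q → □^2◇^0q.
First-order correspondent: ∀x ∀y ∀z ((xR³y ∧ xR²z) → ∃w (y = w ∧ z = w)).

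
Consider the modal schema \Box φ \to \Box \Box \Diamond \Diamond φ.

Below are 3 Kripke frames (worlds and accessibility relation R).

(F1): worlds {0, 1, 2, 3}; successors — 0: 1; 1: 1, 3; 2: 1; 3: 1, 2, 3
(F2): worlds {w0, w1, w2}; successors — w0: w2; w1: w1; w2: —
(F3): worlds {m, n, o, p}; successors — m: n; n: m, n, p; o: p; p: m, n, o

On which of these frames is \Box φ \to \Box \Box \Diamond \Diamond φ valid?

Frame correspondent (Sahlqvist): \forall x \forall z (x R^2 z \to \exists w (xRw \wedge z R^2 w)) — i.e. a generalized confluence (Geach) condition.
(F1): condition met.
(F2): condition met.
(F3): fails — oR²o but no w with oRw and oR²w.

(F1), (F2)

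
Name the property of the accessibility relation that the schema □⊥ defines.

emptiness of R

□⊥ is valid iff no world has any successor (otherwise □⊥ fails at any world with one).
Conversely, any frame satisfying ∀x ∀y ¬Rxy validates the schema.
So the correspondent is emptiness of R.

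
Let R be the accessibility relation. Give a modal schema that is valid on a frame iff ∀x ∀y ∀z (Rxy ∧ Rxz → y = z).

◇q → □q

This is partial functionality; the standard corresponding axiom is CD: ◇q → □q.
Suppose ◇q→□q is valid. Take Rxy, Rxz and set V(q)={y}. Then ◇q at x, so □q at x, so q at z, i.e. z=y.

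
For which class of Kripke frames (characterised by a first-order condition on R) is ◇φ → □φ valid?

Suppose ◇φ→□φ is valid. Take Rxy, Rxz and set V(φ)={y}. Then ◇φ at x, so □φ at x, so φ at z, i.e. z=y.
Conversely, any frame satisfying ∀x ∀y ∀z (Rxy ∧ Rxz → y = z) validates the schema.
So the correspondent is partial functionality.

Partial functionality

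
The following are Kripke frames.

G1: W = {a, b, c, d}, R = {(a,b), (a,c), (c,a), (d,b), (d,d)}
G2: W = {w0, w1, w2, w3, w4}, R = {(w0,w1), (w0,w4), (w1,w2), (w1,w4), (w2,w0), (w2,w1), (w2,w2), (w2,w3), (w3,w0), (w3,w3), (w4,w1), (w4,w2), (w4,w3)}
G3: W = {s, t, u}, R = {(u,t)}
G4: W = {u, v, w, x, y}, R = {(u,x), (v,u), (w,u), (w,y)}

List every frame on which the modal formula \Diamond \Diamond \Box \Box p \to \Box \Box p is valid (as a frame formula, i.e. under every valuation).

Frame correspondent (Sahlqvist): \forall x \forall y \forall z ((x R^2 y \wedge x R^2 z) \to \exists w (y R^2 w \wedge z = w)) — i.e. a generalized confluence (Geach) condition.
G1: fails — cR²b, cR²b but no w with bR²w and b=w.
G2: fails — w0R²w1, w0R²w4 but no w with w1R²w and w4=w.
G3: condition met.
G4: fails — vR²x, vR²x but no t with xR²t and x=t.

G3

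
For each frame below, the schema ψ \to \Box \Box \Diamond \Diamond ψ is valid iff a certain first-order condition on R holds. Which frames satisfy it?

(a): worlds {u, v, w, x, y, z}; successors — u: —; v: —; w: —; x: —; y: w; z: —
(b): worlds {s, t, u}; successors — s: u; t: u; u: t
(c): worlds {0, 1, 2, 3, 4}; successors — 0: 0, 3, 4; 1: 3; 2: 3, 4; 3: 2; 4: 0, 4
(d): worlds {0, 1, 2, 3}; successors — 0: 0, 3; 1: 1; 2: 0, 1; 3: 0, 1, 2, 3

(a)

Frame correspondent (Sahlqvist): \forall x \forall z (x R^2 z \to \exists w (x = w \wedge z R^2 w)) — i.e. a generalized confluence (Geach) condition.
(a): satisfies the condition.
(b): fails — sR²t but no w with s=w and tR²w.
(c): fails — 0R²3 but no w with 0=w and 3R²w.
(d): fails — 0R²1 but no w with 0=w and 1R²w.
Valid on: (a).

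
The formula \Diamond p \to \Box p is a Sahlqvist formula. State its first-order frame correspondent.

partial functionality: \forall x \forall y \forall z (Rxy \wedge Rxz \to y = z)

Suppose ◇p→□p is valid. Take Rxy, Rxz and set V(p)={y}. Then ◇p at x, so □p at x, so p at z, i.e. z=y.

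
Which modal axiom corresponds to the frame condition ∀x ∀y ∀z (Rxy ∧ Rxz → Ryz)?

A defining formula is ◇s → □◇s (the 5 axiom).
Suppose ◇s→□◇s is valid. Take Rxy, Rxz and set V(s)={y}. Then ◇s at x, so □◇s at x, so ◇s at z, so some w with Rzw has s; w=y, i.e. Rzy. By symmetry of the argument, Ryz.

◇s → □◇s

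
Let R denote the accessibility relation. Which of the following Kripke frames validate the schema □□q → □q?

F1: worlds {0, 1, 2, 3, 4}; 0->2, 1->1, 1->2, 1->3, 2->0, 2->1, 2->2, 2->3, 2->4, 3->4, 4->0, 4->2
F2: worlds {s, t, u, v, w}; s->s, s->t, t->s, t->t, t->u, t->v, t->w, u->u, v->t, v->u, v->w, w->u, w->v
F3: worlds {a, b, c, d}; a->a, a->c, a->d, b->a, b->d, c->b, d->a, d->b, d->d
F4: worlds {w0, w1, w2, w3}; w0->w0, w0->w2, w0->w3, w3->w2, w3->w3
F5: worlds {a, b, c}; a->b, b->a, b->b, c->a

F4

Frame correspondent (Sahlqvist): ∀x ∀y (Rxy → ∃z (Rxz ∧ Rzy)) — i.e. density.
F1: fails — R34 but no z with R3z and Rz4.
F2: fails — Rwv but no z with Rwz and Rzv.
F3: fails — Rcb but no z with Rcz and Rzb.
F4: ✓.
F5: fails — Rca but no z with Rcz and Rza.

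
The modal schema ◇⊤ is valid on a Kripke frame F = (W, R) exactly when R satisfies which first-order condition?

seriality

◇⊤ holds at w iff w has a successor, so frame-validity of ◇⊤ is exactly seriality. Equivalently via □p → ◇p:
Suppose □p→◇p is valid. At any x set V(p)=W. Then □p at x, so ◇p at x, so x has a successor.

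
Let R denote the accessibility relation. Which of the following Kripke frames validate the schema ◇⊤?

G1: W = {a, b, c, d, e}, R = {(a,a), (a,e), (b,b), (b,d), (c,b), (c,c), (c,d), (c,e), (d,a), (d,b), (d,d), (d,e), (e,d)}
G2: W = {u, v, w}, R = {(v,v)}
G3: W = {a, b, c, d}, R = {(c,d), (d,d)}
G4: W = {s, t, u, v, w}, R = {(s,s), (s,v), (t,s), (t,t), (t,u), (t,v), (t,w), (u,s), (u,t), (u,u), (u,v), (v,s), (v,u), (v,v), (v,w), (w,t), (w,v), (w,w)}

G1, G4

Frame correspondent (Sahlqvist): ∀x ∃y Rxy — i.e. seriality.
G1: condition met.
G2: fails — world u has no successor.
G3: fails — world a has no successor.
G4: condition met.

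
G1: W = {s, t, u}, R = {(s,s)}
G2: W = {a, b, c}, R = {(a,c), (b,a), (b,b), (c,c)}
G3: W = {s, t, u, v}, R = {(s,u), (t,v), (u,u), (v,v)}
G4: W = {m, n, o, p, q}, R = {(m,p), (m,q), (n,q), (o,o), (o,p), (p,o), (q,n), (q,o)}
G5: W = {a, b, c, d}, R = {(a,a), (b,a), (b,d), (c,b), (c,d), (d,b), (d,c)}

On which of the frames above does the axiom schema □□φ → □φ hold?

G1, G2, G3

This is the axiom for density; its first-order frame correspondent is ∀x ∀y (Rxy → ∃z (Rxz ∧ Rzy)).
G1: condition met.
G2: condition met.
G3: condition met.
G4: fails — Rnq but no z with Rnz and Rzq.
G5: fails — Rdc but no z with Rdz and Rzc.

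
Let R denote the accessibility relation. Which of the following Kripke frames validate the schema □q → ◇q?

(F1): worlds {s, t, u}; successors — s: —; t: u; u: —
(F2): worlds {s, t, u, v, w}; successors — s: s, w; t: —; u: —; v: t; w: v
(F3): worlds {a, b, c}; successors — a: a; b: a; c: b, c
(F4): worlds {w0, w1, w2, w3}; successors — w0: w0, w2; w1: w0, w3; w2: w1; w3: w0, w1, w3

(F3), (F4)

Frame correspondent (Sahlqvist): ∀x ∃y Rxy — i.e. seriality.
(F1): fails — world s has no successor.
(F2): fails — world t has no successor.
(F3): holds.
(F4): holds.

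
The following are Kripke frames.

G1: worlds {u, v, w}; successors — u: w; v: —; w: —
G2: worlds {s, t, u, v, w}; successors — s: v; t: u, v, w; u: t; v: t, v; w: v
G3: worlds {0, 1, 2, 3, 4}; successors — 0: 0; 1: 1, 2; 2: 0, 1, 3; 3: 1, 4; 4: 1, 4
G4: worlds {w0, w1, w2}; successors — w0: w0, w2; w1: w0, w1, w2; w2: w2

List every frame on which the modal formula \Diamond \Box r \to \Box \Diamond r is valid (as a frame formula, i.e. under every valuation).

Frame correspondent (Sahlqvist): \forall x \forall y \forall z (Rxy \wedge Rxz \to \exists w (Ryw \wedge Rzw)) — i.e. convergence.
G1: fails — Ruw and Ruw but w and w have no common successor.
G2: fails — Rtw and Rtu but w and u have no common successor.
G3: fails — R23 and R20 but 3 and 0 have no common successor.
G4: holds.
Valid on: G4.

G4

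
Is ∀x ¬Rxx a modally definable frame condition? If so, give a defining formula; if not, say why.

Modal frame validity is preserved under surjective bounded morphisms.
The 5-cycle (worlds 0,1,2,3,4 with 0→1→2→3→4→0) is irreflexive, and the map sending every world to a single reflexive point • is a surjective bounded morphism (forth: every edge maps to (•,•); back: every world has a successor). So any modal formula valid on the 5-cycle is also valid on the reflexive point, which is not irreflexive.
Hence irreflexivity is not modally definable.

Not definable by any modal formula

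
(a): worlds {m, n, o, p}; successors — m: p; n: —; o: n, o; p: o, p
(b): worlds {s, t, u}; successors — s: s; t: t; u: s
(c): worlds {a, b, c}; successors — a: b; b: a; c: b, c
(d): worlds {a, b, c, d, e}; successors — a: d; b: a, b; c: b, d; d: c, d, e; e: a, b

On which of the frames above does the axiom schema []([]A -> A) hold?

(b)

The schema corresponds to shift-reflexivity: forall x forall y (Rxy -> Ryy).
(a): fails — Ron but not Rnn.
(b): condition met.
(c): fails — Rab but not Rbb.
(d): fails — Rdc but not Rcc.
Valid on: (b).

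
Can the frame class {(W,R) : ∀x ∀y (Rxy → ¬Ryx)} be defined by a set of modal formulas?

No — not modally definable

Any modally definable frame class is closed under surjective bounded morphisms.
The 3-cycle (worlds s,t,u with s→t→u→s) is asymmetric. Mapping every world to a single reflexive point • is a surjective bounded morphism, and the reflexive point is not asymmetric (R•• but asymmetry requires ¬R••).
So no modal formula (or set of formulas) defines exactly the asymmetric frames.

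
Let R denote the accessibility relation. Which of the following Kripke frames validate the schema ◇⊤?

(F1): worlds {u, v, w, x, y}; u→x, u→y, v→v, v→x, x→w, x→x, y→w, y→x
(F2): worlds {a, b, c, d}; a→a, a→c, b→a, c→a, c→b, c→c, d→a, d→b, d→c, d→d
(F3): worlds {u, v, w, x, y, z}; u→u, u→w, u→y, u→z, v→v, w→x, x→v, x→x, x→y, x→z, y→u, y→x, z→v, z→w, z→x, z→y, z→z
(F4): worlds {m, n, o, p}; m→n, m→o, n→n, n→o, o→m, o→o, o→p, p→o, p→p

This is the axiom for seriality; its first-order frame correspondent is ∀x ∃y Rxy.
(F1): fails — world w has no successor.
(F2): holds.
(F3): holds.
(F4): holds.
Valid on: (F2), (F3), (F4).

(F2), (F3), (F4)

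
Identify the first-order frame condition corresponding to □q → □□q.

This schema is the 4 axiom.
Its frame correspondent is transitivity — ∀x ∀y ∀z (Rxy ∧ Ryz → Rxz).

Transitivity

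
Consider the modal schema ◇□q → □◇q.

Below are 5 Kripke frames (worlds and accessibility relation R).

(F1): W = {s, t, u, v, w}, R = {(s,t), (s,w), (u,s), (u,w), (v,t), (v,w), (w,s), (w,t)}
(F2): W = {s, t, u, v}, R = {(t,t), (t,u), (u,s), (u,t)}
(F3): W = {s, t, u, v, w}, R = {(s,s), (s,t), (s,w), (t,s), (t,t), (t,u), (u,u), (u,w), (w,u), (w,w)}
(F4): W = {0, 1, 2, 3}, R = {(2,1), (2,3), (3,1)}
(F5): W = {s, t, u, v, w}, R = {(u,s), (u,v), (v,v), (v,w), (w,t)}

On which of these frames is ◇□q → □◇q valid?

The schema corresponds to convergence: ∀x ∀y ∀z (Rxy ∧ Rxz → ∃w (Ryw ∧ Rzw)).
(F1): fails — Rsw and Rst but w and t have no common successor.
(F2): fails — Rus and Rus but s and s have no common successor.
(F3): ✓.
(F4): fails — R23 and R21 but 3 and 1 have no common successor.
(F5): fails — Ruv and Rus but v and s have no common successor.

(F3)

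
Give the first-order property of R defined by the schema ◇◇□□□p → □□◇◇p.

This is a Sahlqvist (Geach-type) schema ◇^2□^3p → □^2◇^2p.
First-order correspondent: ∀x ∀y ∀z ((xR²y ∧ xR²z) → ∃w (yR³w ∧ zR²w)).

∀x ∀y ∀z ((xR²y ∧ xR²z) → ∃w (yR³w ∧ zR²w))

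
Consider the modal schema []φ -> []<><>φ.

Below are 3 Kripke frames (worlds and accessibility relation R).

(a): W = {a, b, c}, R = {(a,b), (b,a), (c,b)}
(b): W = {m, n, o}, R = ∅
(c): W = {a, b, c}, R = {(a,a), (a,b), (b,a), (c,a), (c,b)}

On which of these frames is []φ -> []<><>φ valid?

(a), (b), (c)

The schema corresponds to a generalized confluence (Geach) condition: forall x forall z (xRz -> exists w (xRw & z R^2 w)).
(a): holds.
(b): holds.
(c): holds.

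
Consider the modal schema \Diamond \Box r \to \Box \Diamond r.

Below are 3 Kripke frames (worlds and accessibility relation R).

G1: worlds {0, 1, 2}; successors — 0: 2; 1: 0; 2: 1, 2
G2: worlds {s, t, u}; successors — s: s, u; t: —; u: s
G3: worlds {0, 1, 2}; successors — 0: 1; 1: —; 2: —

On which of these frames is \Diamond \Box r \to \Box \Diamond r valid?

G2

Frame correspondent (Sahlqvist): \forall x \forall y \forall z (Rxy \wedge Rxz \to \exists w (Ryw \wedge Rzw)) — i.e. convergence.
G1: fails — R22 and R21 but 2 and 1 have no common successor.
G2: holds.
G3: fails — R01 and R01 but 1 and 1 have no common successor.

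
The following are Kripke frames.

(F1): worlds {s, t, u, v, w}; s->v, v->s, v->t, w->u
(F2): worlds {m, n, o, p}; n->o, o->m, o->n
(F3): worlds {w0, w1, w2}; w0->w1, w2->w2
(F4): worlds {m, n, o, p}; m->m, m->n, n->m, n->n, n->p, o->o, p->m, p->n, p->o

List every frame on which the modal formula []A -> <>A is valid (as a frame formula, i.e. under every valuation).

This is the axiom for seriality; its first-order frame correspondent is forall x exists y Rxy.
(F1): fails — world t has no successor.
(F2): fails — world m has no successor.
(F3): fails — world w1 has no successor.
(F4): ✓.
Valid on: (F4).

(F4)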